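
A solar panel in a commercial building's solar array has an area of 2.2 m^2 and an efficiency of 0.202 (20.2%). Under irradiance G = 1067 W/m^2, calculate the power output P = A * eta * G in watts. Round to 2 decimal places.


Use the solar power formula P = A * eta * G.
Given: A = 2.2 m^2, eta = 0.202, G = 1067 W/m^2
P = 2.2 * 0.202 * 1067
P = 474.17 W

474.17


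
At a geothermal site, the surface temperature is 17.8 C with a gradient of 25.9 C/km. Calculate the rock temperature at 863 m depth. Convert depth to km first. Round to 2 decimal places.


Convert depth to km: 863 / 1000 = 0.863 km
Temperature increase = gradient * depth_km = 25.9 * 0.863 = 22.35 C
Temperature at depth = T_surface + delta_T = 17.8 + 22.35
T = 40.15 C

40.15


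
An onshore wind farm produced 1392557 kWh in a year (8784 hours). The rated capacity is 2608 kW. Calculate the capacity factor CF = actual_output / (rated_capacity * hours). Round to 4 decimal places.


Capacity factor = actual output / maximum possible output
Maximum possible = rated * hours = 2608 * 8784 = 22908672 kWh
CF = 1392557 / 22908672
CF = 0.0608

0.0608


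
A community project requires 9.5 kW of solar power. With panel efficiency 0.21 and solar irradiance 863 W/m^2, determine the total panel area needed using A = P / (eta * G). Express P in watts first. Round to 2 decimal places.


Convert target power to watts: P = 9.5 * 1000 = 9500.0 W
Compute denominator: eta * G = 0.21 * 863 = 181.23
Required area A = P / (eta * G) = 9500.0 / 181.23
A = 52.42 m^2

52.42


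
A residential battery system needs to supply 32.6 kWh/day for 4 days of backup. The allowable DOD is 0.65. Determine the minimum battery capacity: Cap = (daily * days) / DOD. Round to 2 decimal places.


Total energy needed = daily * days = 32.6 * 4 = 130.4 kWh
Account for depth of discharge:
  Cap = total_energy / DOD = 130.4 / 0.65
  Cap = 200.62 kWh

200.62


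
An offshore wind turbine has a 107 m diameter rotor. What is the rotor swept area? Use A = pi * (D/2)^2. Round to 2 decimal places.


Compute the rotor radius:
  r = D / 2 = 107 / 2 = 53.5 m
Calculate swept area:
  A = pi * r^2 = pi * 53.5^2
  A = 8992.02 m^2

8992.02


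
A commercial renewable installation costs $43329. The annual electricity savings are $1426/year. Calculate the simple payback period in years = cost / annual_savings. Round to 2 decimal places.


Simple payback period = initial cost / annual savings
Payback = 43329 / 1426
Payback = 30.38 years

30.38


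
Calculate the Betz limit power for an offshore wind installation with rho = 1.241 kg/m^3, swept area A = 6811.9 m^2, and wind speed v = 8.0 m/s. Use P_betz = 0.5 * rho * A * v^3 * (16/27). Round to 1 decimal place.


The Betz coefficient Cp_max = 16/27 = 0.5926
v^3 = 8.0^3 = 512.0
P_betz = 0.5 * rho * A * v^3 * Cp_max
P_betz = 0.5 * 1.241 * 6811.9 * 512.0 * 0.5926
P_betz = 1282437.6 W

1282437.6


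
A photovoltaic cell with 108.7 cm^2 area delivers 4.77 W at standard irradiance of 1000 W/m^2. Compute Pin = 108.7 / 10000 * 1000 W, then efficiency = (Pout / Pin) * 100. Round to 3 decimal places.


First compute the input power:
  Pin = area_cm2 / 10000 * G = 108.7 / 10000 * 1000 = 10.87 W
Then compute efficiency:
  Efficiency = (Pout / Pin) * 100 = (4.77 / 10.87) * 100
  Efficiency = 43.882%

43.882


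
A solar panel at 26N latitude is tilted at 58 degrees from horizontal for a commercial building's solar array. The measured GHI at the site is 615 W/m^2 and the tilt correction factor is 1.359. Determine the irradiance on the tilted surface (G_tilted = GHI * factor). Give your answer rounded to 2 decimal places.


Identify the given values:
  GHI = 615 W/m^2, tilt correction factor = 1.359
Apply the formula G_tilted = GHI * factor:
  G_tilted = 615 * 1.359
  G_tilted = 835.79 W/m^2

835.79


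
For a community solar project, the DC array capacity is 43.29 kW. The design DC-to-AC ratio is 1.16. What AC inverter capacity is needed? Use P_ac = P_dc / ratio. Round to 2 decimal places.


The inverter AC capacity is determined by the DC/AC ratio.
Given: P_dc = 43.29 kW, DC/AC ratio = 1.16
P_ac = P_dc / ratio = 43.29 / 1.16
P_ac = 37.32 kW

37.32


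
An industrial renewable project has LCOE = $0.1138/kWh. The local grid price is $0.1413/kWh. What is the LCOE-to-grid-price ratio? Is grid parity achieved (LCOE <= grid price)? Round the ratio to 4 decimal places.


Compare LCOE to grid price:
  LCOE = $0.1138/kWh, Grid price = $0.1413/kWh
  Ratio = LCOE / grid_price = 0.1138 / 0.1413 = 0.8054
  Grid parity achieved (ratio <= 1)? yes

0.8054


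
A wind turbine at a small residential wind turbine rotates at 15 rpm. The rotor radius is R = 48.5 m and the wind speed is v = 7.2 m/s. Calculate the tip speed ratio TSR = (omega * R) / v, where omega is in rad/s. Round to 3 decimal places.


Convert rotational speed to rad/s:
  omega = 15 * 2 * pi / 60 = 1.5708 rad/s
Compute tip speed:
  v_tip = omega * R = 1.5708 * 48.5 = 76.184 m/s
Tip speed ratio:
  TSR = v_tip / v_wind = 76.184 / 7.2 = 10.581

10.581


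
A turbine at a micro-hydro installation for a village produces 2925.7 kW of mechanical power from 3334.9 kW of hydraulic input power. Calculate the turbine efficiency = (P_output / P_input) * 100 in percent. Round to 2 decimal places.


Turbine efficiency = (output power / input power) * 100
eta = (2925.7 / 3334.9) * 100
eta = 87.73%

87.73


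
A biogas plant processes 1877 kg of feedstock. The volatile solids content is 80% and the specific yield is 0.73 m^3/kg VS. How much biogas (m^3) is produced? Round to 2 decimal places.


Compute volatile solids:
  VS = mass * VS_fraction = 1877 * 0.8 = 1501.6 kg
Calculate biogas volume:
  Biogas = VS * specific_yield = 1501.6 * 0.73
  Biogas = 1096.17 m^3

1096.17


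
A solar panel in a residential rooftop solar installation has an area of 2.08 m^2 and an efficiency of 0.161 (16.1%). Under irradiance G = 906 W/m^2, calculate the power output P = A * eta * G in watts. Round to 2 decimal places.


Use the solar power formula P = A * eta * G.
Given: A = 2.08 m^2, eta = 0.161, G = 906 W/m^2
P = 2.08 * 0.161 * 906
P = 303.40 W

303.40


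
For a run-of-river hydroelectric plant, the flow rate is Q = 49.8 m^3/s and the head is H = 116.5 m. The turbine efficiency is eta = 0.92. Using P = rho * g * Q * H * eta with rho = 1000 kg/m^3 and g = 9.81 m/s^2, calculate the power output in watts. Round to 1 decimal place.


Apply the hydropower formula P = rho * g * Q * H * eta
rho * g = 1000 * 9.81 = 9810.0
P = 9810.0 * 49.8 * 116.5 * 0.92
P = 52361502.8 W

52361502.8


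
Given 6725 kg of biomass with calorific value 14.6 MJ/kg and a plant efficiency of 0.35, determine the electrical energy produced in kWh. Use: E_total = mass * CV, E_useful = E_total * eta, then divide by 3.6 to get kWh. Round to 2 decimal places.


Total energy = mass * CV = 6725 * 14.6 = 98185.0 MJ
Useful energy = total * eta = 98185.0 * 0.35 = 34364.75 MJ
Convert to kWh: 34364.75 / 3.6
Useful energy = 9545.76 kWh

9545.76


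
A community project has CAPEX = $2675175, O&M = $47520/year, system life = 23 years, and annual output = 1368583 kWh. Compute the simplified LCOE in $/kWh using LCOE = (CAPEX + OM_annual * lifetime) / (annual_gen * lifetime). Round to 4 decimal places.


Total cost = CAPEX + OM * lifetime = 2675175 + 47520 * 23 = 2675175 + 1092960 = 3768135
Total generation = annual * lifetime = 1368583 * 23 = 31477409 kWh
LCOE = 3768135 / 31477409
LCOE = 0.1197 $/kWh

0.1197


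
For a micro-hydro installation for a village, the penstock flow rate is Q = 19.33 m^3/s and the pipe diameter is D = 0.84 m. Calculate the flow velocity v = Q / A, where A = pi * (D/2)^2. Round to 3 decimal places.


Compute pipe cross-sectional area:
  A = pi * (D/2)^2 = pi * (0.84/2)^2 = 0.5542 m^2
Calculate velocity:
  v = Q / A = 19.33 / 0.5542
  v = 34.881 m/s

34.881


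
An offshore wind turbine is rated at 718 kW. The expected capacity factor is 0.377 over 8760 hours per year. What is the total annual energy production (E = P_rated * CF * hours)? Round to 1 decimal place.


Annual energy = rated_kW * capacity_factor * hours_per_year
Given: P_rated = 718 kW, CF = 0.377, hours = 8760
E = 718 * 0.377 * 8760
E = 2371209.4 kWh

2371209.4


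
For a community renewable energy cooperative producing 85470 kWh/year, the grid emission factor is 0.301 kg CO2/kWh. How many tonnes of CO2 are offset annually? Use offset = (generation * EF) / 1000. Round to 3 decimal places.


CO2 offset in kg = generation * emission_factor
CO2 offset = 85470 * 0.301 = 25726.47 kg
Convert to tonnes:
  CO2 offset = 25726.47 / 1000 = 25.726 tonnes

25.726


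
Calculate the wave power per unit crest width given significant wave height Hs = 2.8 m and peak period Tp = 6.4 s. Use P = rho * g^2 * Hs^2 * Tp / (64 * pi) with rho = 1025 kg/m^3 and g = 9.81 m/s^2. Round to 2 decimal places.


Apply wave power formula:
  g^2 = 9.81^2 = 96.2361
  Hs^2 = 2.8^2 = 7.84
  Numerator = rho * g^2 * Hs^2 * Tp = 1025 * 96.2361 * 7.84 * 6.4 = 4949461.12
  Denominator = 64 * pi = 201.0619
  P = 4949461.12 / 201.0619 = 24616.60 W/m

24616.60


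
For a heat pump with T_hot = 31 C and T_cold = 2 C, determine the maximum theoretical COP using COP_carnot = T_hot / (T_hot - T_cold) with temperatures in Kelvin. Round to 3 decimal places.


Convert to Kelvin:
  T_hot = 31 + 273.15 = 304.15 K
  T_cold = 2 + 273.15 = 275.15 K
Apply Carnot COP formula:
  COP = T_hot_K / (T_hot_K - T_cold_K) = 304.15 / 29.0
  COP = 10.488

10.488


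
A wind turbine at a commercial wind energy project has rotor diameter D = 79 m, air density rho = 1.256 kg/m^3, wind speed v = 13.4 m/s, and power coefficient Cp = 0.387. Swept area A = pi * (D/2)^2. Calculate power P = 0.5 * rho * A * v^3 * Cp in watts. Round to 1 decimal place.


Step 1 -- Compute swept area:
  A = pi * (D/2)^2 = pi * (79/2)^2 = 4901.67 m^2
Step 2 -- Apply wind power equation:
  P = 0.5 * rho * A * v^3 * Cp
  v^3 = 13.4^3 = 2406.104
  P = 0.5 * 1.256 * 4901.67 * 2406.104 * 0.387
  P = 2866349.0 W

2866349.0


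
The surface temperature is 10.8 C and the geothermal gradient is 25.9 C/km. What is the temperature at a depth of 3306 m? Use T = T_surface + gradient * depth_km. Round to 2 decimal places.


Convert depth to km: 3306 / 1000 = 3.306 km
Temperature increase = gradient * depth_km = 25.9 * 3.306 = 85.63 C
Temperature at depth = T_surface + delta_T = 10.8 + 85.63
T = 96.43 C

96.43


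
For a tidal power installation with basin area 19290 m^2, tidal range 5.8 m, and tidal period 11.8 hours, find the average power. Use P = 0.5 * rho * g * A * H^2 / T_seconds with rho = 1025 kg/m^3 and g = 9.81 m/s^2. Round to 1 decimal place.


Convert period to seconds: T = 11.8 * 3600 = 42480.0 s
H^2 = 5.8^2 = 33.64
P = 0.5 * rho * g * A * H^2 / T
P = 0.5 * 1025 * 9.81 * 19290 * 33.64 / 42480.0
P = 76800.9 W

76800.9


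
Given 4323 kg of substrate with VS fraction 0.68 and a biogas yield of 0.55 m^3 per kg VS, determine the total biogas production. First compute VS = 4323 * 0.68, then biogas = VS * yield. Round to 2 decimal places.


Compute volatile solids:
  VS = mass * VS_fraction = 4323 * 0.68 = 2939.64 kg
Calculate biogas volume:
  Biogas = VS * specific_yield = 2939.64 * 0.55
  Biogas = 1616.80 m^3

1616.80


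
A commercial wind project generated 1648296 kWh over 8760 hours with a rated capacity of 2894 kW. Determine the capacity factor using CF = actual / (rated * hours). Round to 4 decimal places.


Capacity factor = actual output / maximum possible output
Maximum possible = rated * hours = 2894 * 8760 = 25351440 kWh
CF = 1648296 / 25351440
CF = 0.0650

0.0650


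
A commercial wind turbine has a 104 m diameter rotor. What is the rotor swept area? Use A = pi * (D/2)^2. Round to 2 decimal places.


Compute the rotor radius:
  r = D / 2 = 104 / 2 = 52.0 m
Calculate swept area:
  A = pi * r^2 = pi * 52.0^2
  A = 8494.87 m^2

8494.87


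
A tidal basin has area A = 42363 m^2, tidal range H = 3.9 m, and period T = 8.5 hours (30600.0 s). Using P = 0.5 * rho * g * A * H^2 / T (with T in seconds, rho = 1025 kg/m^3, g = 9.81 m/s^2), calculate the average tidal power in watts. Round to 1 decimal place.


Convert period to seconds: T = 8.5 * 3600 = 30600.0 s
H^2 = 3.9^2 = 15.21
P = 0.5 * rho * g * A * H^2 / T
P = 0.5 * 1025 * 9.81 * 42363 * 15.21 / 30600.0
P = 105866.2 W

105866.2


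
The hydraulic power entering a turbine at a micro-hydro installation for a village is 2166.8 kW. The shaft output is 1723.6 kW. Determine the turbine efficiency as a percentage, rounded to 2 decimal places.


Turbine efficiency = (output power / input power) * 100
eta = (1723.6 / 2166.8) * 100
eta = 79.55%

79.55


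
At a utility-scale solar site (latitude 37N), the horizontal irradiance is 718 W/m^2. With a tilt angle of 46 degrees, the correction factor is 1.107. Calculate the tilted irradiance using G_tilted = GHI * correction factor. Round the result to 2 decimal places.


Identify the given values:
  GHI = 718 W/m^2, tilt correction factor = 1.107
Apply the formula G_tilted = GHI * factor:
  G_tilted = 718 * 1.107
  G_tilted = 794.83 W/m^2

794.83


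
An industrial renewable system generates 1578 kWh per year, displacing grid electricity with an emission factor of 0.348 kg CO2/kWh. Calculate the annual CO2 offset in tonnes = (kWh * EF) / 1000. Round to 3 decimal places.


CO2 offset in kg = generation * emission_factor
CO2 offset = 1578 * 0.348 = 549.14 kg
Convert to tonnes:
  CO2 offset = 549.14 / 1000 = 0.549 tonnes

0.549


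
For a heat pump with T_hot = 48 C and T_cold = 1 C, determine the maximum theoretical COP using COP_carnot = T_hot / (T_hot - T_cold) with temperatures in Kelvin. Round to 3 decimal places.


Convert to Kelvin:
  T_hot = 48 + 273.15 = 321.15 K
  T_cold = 1 + 273.15 = 274.15 K
Apply Carnot COP formula:
  COP = T_hot_K / (T_hot_K - T_cold_K) = 321.15 / 47.0
  COP = 6.833

6.833


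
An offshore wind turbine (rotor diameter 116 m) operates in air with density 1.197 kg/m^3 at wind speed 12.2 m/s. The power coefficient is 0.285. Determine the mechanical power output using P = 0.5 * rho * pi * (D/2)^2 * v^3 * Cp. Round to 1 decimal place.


Step 1 -- Compute swept area:
  A = pi * (D/2)^2 = pi * (116/2)^2 = 10568.32 m^2
Step 2 -- Apply wind power equation:
  P = 0.5 * rho * A * v^3 * Cp
  v^3 = 12.2^3 = 1815.848
  P = 0.5 * 1.197 * 10568.32 * 1815.848 * 0.285
  P = 3273364.5 W

3273364.5


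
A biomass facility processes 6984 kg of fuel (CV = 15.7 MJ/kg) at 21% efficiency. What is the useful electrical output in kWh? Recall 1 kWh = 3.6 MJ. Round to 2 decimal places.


Total energy = mass * CV = 6984 * 15.7 = 109648.8 MJ
Useful energy = total * eta = 109648.8 * 0.21 = 23026.25 MJ
Convert to kWh: 23026.25 / 3.6
Useful energy = 6396.18 kWh

6396.18


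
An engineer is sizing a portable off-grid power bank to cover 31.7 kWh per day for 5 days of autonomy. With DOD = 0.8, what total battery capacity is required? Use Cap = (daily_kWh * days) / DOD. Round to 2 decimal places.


Total energy needed = daily * days = 31.7 * 5 = 158.5 kWh
Account for depth of discharge:
  Cap = total_energy / DOD = 158.5 / 0.8
  Cap = 198.13 kWh

198.13


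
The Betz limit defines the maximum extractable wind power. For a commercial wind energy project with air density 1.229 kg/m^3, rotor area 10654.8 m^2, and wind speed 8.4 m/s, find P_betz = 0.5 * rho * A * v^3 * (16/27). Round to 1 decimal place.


The Betz coefficient Cp_max = 16/27 = 0.5926
v^3 = 8.4^3 = 592.704
P_betz = 0.5 * rho * A * v^3 * Cp_max
P_betz = 0.5 * 1.229 * 10654.8 * 592.704 * 0.5926
P_betz = 2299647.5 W

2299647.5


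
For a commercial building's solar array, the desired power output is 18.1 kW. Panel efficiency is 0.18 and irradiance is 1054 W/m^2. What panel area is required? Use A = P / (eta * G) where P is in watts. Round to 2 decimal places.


Convert target power to watts: P = 18.1 * 1000 = 18100.0 W
Compute denominator: eta * G = 0.18 * 1054 = 189.72
Required area A = P / (eta * G) = 18100.0 / 189.72
A = 95.40 m^2

95.40


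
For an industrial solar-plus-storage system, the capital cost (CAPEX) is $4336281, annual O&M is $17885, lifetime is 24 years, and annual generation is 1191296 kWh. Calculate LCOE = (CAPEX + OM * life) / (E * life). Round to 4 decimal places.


Total cost = CAPEX + OM * lifetime = 4336281 + 17885 * 24 = 4336281 + 429240 = 4765521
Total generation = annual * lifetime = 1191296 * 24 = 28591104 kWh
LCOE = 4765521 / 28591104
LCOE = 0.1667 $/kWh

0.1667


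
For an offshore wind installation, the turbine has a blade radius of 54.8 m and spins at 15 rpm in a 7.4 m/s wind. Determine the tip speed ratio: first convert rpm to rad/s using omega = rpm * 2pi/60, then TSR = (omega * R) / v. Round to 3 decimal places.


Convert rotational speed to rad/s:
  omega = 15 * 2 * pi / 60 = 1.5708 rad/s
Compute tip speed:
  v_tip = omega * R = 1.5708 * 54.8 = 86.08 m/s
Tip speed ratio:
  TSR = v_tip / v_wind = 86.08 / 7.4 = 11.632

11.632


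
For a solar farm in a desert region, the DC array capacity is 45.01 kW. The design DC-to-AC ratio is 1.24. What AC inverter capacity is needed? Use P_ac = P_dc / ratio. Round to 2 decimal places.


The inverter AC capacity is determined by the DC/AC ratio.
Given: P_dc = 45.01 kW, DC/AC ratio = 1.24
P_ac = P_dc / ratio = 45.01 / 1.24
P_ac = 36.30 kW

36.30


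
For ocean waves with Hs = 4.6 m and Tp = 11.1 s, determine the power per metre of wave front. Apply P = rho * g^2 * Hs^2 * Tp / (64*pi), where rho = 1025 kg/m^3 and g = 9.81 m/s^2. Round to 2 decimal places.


Apply wave power formula:
  g^2 = 9.81^2 = 96.2361
  Hs^2 = 4.6^2 = 21.16
  Numerator = rho * g^2 * Hs^2 * Tp = 1025 * 96.2361 * 21.16 * 11.1 = 23168638.98
  Denominator = 64 * pi = 201.0619
  P = 23168638.98 / 201.0619 = 115231.36 W/m

115231.36


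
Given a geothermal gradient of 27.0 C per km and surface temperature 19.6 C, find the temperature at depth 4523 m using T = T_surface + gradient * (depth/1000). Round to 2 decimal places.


Convert depth to km: 4523 / 1000 = 4.523 km
Temperature increase = gradient * depth_km = 27.0 * 4.523 = 122.12 C
Temperature at depth = T_surface + delta_T = 19.6 + 122.12
T = 141.72 C

141.72


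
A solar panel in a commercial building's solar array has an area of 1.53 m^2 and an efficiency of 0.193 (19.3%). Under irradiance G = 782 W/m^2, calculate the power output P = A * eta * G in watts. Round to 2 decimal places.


Use the solar power formula P = A * eta * G.
Given: A = 1.53 m^2, eta = 0.193, G = 782 W/m^2
P = 1.53 * 0.193 * 782
P = 230.92 W

230.92


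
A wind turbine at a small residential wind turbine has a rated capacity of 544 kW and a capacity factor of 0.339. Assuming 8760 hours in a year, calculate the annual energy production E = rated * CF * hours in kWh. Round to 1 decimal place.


Annual energy = rated_kW * capacity_factor * hours_per_year
Given: P_rated = 544 kW, CF = 0.339, hours = 8760
E = 544 * 0.339 * 8760
E = 1615484.2 kWh

1615484.2


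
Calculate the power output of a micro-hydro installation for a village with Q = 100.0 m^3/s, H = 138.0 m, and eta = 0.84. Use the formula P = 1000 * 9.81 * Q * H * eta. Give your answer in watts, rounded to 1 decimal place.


Apply the hydropower formula P = rho * g * Q * H * eta
rho * g = 1000 * 9.81 = 9810.0
P = 9810.0 * 100.0 * 138.0 * 0.84
P = 113717520.0 W

113717520.0


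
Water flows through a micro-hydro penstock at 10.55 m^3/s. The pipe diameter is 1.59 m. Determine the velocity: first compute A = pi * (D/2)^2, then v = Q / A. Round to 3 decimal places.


Compute pipe cross-sectional area:
  A = pi * (D/2)^2 = pi * (1.59/2)^2 = 1.9856 m^2
Calculate velocity:
  v = Q / A = 10.55 / 1.9856
  v = 5.313 m/s

5.313


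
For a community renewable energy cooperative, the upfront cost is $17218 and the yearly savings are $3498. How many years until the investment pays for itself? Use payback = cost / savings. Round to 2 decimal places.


Simple payback period = initial cost / annual savings
Payback = 17218 / 3498
Payback = 4.92 years

4.92


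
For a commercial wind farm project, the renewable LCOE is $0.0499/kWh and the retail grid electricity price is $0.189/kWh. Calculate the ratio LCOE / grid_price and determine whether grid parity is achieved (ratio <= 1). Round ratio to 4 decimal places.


Compare LCOE to grid price:
  LCOE = $0.0499/kWh, Grid price = $0.189/kWh
  Ratio = LCOE / grid_price = 0.0499 / 0.189 = 0.2640
  Grid parity achieved (ratio <= 1)? yes

0.2640


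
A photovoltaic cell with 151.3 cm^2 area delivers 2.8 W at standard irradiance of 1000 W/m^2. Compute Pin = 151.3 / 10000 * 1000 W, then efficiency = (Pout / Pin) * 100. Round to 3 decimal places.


First compute the input power:
  Pin = area_cm2 / 10000 * G = 151.3 / 10000 * 1000 = 15.13 W
Then compute efficiency:
  Efficiency = (Pout / Pin) * 100 = (2.8 / 15.13) * 100
  Efficiency = 18.506%

18.506


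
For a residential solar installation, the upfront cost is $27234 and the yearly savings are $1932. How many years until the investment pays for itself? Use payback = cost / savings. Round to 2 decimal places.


Simple payback period = initial cost / annual savings
Payback = 27234 / 1932
Payback = 14.10 years

14.10


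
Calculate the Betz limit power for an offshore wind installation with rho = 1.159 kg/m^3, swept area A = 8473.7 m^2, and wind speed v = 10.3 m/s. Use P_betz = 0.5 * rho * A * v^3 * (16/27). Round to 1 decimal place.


The Betz coefficient Cp_max = 16/27 = 0.5926
v^3 = 10.3^3 = 1092.727
P_betz = 0.5 * rho * A * v^3 * Cp_max
P_betz = 0.5 * 1.159 * 8473.7 * 1092.727 * 0.5926
P_betz = 3179760.6 W

3179760.6


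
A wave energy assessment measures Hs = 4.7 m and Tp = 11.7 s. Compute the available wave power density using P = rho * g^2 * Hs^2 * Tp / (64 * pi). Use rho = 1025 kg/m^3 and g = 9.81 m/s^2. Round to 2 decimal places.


Apply wave power formula:
  g^2 = 9.81^2 = 96.2361
  Hs^2 = 4.7^2 = 22.09
  Numerator = rho * g^2 * Hs^2 * Tp = 1025 * 96.2361 * 22.09 * 11.7 = 25494321.47
  Denominator = 64 * pi = 201.0619
  P = 25494321.47 / 201.0619 = 126798.35 W/m

126798.35


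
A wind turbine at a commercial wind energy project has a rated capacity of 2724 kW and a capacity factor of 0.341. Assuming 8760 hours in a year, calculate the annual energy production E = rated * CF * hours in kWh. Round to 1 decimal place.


Annual energy = rated_kW * capacity_factor * hours_per_year
Given: P_rated = 2724 kW, CF = 0.341, hours = 8760
E = 2724 * 0.341 * 8760
E = 8137023.8 kWh

8137023.8


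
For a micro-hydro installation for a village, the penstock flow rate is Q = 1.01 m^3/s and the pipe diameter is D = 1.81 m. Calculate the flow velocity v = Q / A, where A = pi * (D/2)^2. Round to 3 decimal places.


Compute pipe cross-sectional area:
  A = pi * (D/2)^2 = pi * (1.81/2)^2 = 2.573 m^2
Calculate velocity:
  v = Q / A = 1.01 / 2.573
  v = 0.393 m/s

0.393


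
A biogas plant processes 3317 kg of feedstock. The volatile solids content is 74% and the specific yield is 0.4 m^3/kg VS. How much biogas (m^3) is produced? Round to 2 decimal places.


Compute volatile solids:
  VS = mass * VS_fraction = 3317 * 0.74 = 2454.58 kg
Calculate biogas volume:
  Biogas = VS * specific_yield = 2454.58 * 0.4
  Biogas = 981.83 m^3

981.83


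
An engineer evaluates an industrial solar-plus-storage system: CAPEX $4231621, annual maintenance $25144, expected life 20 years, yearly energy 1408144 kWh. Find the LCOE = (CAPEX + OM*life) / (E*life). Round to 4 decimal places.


Total cost = CAPEX + OM * lifetime = 4231621 + 25144 * 20 = 4231621 + 502880 = 4734501
Total generation = annual * lifetime = 1408144 * 20 = 28162880 kWh
LCOE = 4734501 / 28162880
LCOE = 0.1681 $/kWh

0.1681


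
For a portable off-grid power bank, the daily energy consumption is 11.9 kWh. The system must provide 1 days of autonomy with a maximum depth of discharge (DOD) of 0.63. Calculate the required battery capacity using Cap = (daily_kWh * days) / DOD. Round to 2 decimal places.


Total energy needed = daily * days = 11.9 * 1 = 11.9 kWh
Account for depth of discharge:
  Cap = total_energy / DOD = 11.9 / 0.63
  Cap = 18.89 kWh

18.89


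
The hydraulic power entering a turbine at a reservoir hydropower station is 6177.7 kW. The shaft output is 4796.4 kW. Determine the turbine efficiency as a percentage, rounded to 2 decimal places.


Turbine efficiency = (output power / input power) * 100
eta = (4796.4 / 6177.7) * 100
eta = 77.64%

77.64


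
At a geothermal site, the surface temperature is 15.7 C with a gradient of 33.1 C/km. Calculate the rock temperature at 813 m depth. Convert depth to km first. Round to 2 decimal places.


Convert depth to km: 813 / 1000 = 0.813 km
Temperature increase = gradient * depth_km = 33.1 * 0.813 = 26.91 C
Temperature at depth = T_surface + delta_T = 15.7 + 26.91
T = 42.61 C

42.61


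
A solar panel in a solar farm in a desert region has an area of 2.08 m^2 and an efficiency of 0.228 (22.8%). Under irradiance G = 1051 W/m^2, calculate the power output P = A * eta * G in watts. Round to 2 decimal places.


Use the solar power formula P = A * eta * G.
Given: A = 2.08 m^2, eta = 0.228, G = 1051 W/m^2
P = 2.08 * 0.228 * 1051
P = 498.43 W

498.43


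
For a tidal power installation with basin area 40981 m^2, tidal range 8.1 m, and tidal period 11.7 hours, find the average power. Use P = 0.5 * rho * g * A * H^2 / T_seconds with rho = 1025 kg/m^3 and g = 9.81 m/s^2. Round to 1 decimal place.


Convert period to seconds: T = 11.7 * 3600 = 42120.0 s
H^2 = 8.1^2 = 65.61
P = 0.5 * rho * g * A * H^2 / T
P = 0.5 * 1025 * 9.81 * 40981 * 65.61 / 42120.0
P = 320942.4 W

320942.4


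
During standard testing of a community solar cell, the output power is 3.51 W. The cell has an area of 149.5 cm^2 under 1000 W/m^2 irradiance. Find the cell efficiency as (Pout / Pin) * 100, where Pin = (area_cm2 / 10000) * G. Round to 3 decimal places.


First compute the input power:
  Pin = area_cm2 / 10000 * G = 149.5 / 10000 * 1000 = 14.95 W
Then compute efficiency:
  Efficiency = (Pout / Pin) * 100 = (3.51 / 14.95) * 100
  Efficiency = 23.478%

23.478


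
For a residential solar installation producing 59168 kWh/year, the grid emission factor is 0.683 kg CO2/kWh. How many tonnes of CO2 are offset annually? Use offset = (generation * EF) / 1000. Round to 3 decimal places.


CO2 offset in kg = generation * emission_factor
CO2 offset = 59168 * 0.683 = 40411.74 kg
Convert to tonnes:
  CO2 offset = 40411.74 / 1000 = 40.412 tonnes

40.412


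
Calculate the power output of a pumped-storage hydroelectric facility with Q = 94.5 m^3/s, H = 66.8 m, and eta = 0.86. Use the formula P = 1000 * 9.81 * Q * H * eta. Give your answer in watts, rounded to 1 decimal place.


Apply the hydropower formula P = rho * g * Q * H * eta
rho * g = 1000 * 9.81 = 9810.0
P = 9810.0 * 94.5 * 66.8 * 0.86
P = 53256881.2 W

53256881.2


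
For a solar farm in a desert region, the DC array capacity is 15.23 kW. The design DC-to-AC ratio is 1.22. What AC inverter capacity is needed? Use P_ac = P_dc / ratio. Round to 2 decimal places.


The inverter AC capacity is determined by the DC/AC ratio.
Given: P_dc = 15.23 kW, DC/AC ratio = 1.22
P_ac = P_dc / ratio = 15.23 / 1.22
P_ac = 12.48 kW

12.48


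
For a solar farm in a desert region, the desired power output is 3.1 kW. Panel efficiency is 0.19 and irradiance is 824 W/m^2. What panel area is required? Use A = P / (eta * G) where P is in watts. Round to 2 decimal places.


Convert target power to watts: P = 3.1 * 1000 = 3100.0 W
Compute denominator: eta * G = 0.19 * 824 = 156.56
Required area A = P / (eta * G) = 3100.0 / 156.56
A = 19.80 m^2

19.80


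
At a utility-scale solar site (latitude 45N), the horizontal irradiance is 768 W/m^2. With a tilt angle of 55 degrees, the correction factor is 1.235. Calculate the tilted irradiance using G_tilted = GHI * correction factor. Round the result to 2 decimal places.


Identify the given values:
  GHI = 768 W/m^2, tilt correction factor = 1.235
Apply the formula G_tilted = GHI * factor:
  G_tilted = 768 * 1.235
  G_tilted = 948.48 W/m^2

948.48


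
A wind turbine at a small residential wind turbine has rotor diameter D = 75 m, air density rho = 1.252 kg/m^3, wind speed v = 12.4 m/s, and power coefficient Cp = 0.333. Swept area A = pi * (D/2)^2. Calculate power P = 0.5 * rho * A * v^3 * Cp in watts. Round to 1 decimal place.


Step 1 -- Compute swept area:
  A = pi * (D/2)^2 = pi * (75/2)^2 = 4417.86 m^2
Step 2 -- Apply wind power equation:
  P = 0.5 * rho * A * v^3 * Cp
  v^3 = 12.4^3 = 1906.624
  P = 0.5 * 1.252 * 4417.86 * 1906.624 * 0.333
  P = 1755884.8 W

1755884.8


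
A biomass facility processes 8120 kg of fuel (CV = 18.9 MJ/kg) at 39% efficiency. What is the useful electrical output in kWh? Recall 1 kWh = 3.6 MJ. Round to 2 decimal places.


Total energy = mass * CV = 8120 * 18.9 = 153468.0 MJ
Useful energy = total * eta = 153468.0 * 0.39 = 59852.52 MJ
Convert to kWh: 59852.52 / 3.6
Useful energy = 16625.70 kWh

16625.70


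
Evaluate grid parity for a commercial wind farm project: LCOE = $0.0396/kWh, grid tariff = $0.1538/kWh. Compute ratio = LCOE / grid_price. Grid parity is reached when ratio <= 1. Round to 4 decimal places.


Compare LCOE to grid price:
  LCOE = $0.0396/kWh, Grid price = $0.1538/kWh
  Ratio = LCOE / grid_price = 0.0396 / 0.1538 = 0.2575
  Grid parity achieved (ratio <= 1)? yes

0.2575


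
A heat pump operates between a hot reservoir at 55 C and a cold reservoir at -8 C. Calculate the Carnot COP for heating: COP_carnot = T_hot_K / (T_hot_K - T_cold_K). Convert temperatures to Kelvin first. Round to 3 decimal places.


Convert to Kelvin:
  T_hot = 55 + 273.15 = 328.15 K
  T_cold = -8 + 273.15 = 265.15 K
Apply Carnot COP formula:
  COP = T_hot_K / (T_hot_K - T_cold_K) = 328.15 / 63.0
  COP = 5.209

5.209


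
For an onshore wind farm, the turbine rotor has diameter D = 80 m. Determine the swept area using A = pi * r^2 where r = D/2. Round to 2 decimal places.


Compute the rotor radius:
  r = D / 2 = 80 / 2 = 40.0 m
Calculate swept area:
  A = pi * r^2 = pi * 40.0^2
  A = 5026.55 m^2

5026.55


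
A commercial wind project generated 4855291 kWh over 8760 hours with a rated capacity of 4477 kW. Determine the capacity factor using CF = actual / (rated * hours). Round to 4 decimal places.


Capacity factor = actual output / maximum possible output
Maximum possible = rated * hours = 4477 * 8760 = 39218520 kWh
CF = 4855291 / 39218520
CF = 0.1238

0.1238


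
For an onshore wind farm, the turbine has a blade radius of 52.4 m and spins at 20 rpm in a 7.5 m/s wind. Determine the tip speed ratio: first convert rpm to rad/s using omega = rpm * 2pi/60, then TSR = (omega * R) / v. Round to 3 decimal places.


Convert rotational speed to rad/s:
  omega = 20 * 2 * pi / 60 = 2.0944 rad/s
Compute tip speed:
  v_tip = omega * R = 2.0944 * 52.4 = 109.746 m/s
Tip speed ratio:
  TSR = v_tip / v_wind = 109.746 / 7.5 = 14.633

14.633


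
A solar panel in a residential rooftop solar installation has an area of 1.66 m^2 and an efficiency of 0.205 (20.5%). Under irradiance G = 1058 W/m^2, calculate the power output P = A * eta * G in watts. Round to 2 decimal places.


Use the solar power formula P = A * eta * G.
Given: A = 1.66 m^2, eta = 0.205, G = 1058 W/m^2
P = 1.66 * 0.205 * 1058
P = 360.04 W

360.04


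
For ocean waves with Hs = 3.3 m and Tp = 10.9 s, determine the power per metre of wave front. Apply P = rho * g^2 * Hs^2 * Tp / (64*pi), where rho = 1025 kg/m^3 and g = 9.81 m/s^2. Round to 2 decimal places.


Apply wave power formula:
  g^2 = 9.81^2 = 96.2361
  Hs^2 = 3.3^2 = 10.89
  Numerator = rho * g^2 * Hs^2 * Tp = 1025 * 96.2361 * 10.89 * 10.9 = 11708904.34
  Denominator = 64 * pi = 201.0619
  P = 11708904.34 / 201.0619 = 58235.31 W/m

58235.31


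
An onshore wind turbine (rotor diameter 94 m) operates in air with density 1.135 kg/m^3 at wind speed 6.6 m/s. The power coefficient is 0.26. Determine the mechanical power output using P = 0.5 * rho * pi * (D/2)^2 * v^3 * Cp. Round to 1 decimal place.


Step 1 -- Compute swept area:
  A = pi * (D/2)^2 = pi * (94/2)^2 = 6939.78 m^2
Step 2 -- Apply wind power equation:
  P = 0.5 * rho * A * v^3 * Cp
  v^3 = 6.6^3 = 287.496
  P = 0.5 * 1.135 * 6939.78 * 287.496 * 0.26
  P = 294385.6 W

294385.6


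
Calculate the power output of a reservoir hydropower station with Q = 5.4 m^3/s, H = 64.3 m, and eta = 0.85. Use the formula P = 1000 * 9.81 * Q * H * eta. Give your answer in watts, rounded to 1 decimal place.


Apply the hydropower formula P = rho * g * Q * H * eta
rho * g = 1000 * 9.81 = 9810.0
P = 9810.0 * 5.4 * 64.3 * 0.85
P = 2895294.0 W

2895294.0


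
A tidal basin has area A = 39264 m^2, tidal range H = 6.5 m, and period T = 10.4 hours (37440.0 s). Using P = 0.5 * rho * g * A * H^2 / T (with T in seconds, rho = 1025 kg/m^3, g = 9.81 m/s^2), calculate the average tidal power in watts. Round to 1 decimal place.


Convert period to seconds: T = 10.4 * 3600 = 37440.0 s
H^2 = 6.5^2 = 42.25
P = 0.5 * rho * g * A * H^2 / T
P = 0.5 * 1025 * 9.81 * 39264 * 42.25 / 37440.0
P = 222765.7 W

222765.7


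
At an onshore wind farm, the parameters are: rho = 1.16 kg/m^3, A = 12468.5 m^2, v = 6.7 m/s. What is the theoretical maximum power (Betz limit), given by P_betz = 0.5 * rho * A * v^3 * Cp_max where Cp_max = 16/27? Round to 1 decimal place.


The Betz coefficient Cp_max = 16/27 = 0.5926
v^3 = 6.7^3 = 300.763
P_betz = 0.5 * rho * A * v^3 * Cp_max
P_betz = 0.5 * 1.16 * 12468.5 * 300.763 * 0.5926
P_betz = 1288910.7 W

1288910.7


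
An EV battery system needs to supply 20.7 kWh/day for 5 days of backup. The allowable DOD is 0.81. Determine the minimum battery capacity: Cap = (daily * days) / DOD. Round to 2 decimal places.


Total energy needed = daily * days = 20.7 * 5 = 103.5 kWh
Account for depth of discharge:
  Cap = total_energy / DOD = 103.5 / 0.81
  Cap = 127.78 kWh

127.78


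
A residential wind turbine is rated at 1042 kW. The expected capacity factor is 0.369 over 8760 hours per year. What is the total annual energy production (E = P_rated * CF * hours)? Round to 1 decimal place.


Annual energy = rated_kW * capacity_factor * hours_per_year
Given: P_rated = 1042 kW, CF = 0.369, hours = 8760
E = 1042 * 0.369 * 8760
E = 3368202.5 kWh

3368202.5


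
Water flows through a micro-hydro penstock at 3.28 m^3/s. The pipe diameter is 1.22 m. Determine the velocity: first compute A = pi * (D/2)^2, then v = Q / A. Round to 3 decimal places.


Compute pipe cross-sectional area:
  A = pi * (D/2)^2 = pi * (1.22/2)^2 = 1.169 m^2
Calculate velocity:
  v = Q / A = 3.28 / 1.169
  v = 2.806 m/s

2.806


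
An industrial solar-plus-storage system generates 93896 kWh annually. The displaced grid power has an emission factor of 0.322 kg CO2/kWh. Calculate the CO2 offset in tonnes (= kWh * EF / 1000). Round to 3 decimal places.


CO2 offset in kg = generation * emission_factor
CO2 offset = 93896 * 0.322 = 30234.51 kg
Convert to tonnes:
  CO2 offset = 30234.51 / 1000 = 30.235 tonnes

30.235


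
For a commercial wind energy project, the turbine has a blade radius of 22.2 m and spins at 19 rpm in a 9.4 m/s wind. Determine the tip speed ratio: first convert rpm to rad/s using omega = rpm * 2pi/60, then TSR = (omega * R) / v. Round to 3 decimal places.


Convert rotational speed to rad/s:
  omega = 19 * 2 * pi / 60 = 1.9897 rad/s
Compute tip speed:
  v_tip = omega * R = 1.9897 * 22.2 = 44.171 m/s
Tip speed ratio:
  TSR = v_tip / v_wind = 44.171 / 9.4 = 4.699

4.699


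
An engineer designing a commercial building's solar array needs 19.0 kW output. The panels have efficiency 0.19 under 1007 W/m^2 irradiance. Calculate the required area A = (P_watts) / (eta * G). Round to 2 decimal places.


Convert target power to watts: P = 19.0 * 1000 = 19000.0 W
Compute denominator: eta * G = 0.19 * 1007 = 191.33
Required area A = P / (eta * G) = 19000.0 / 191.33
A = 99.30 m^2

99.30


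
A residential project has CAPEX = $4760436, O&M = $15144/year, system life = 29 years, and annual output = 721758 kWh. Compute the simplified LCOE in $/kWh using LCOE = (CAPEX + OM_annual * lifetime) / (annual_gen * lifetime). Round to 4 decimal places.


Total cost = CAPEX + OM * lifetime = 4760436 + 15144 * 29 = 4760436 + 439176 = 5199612
Total generation = annual * lifetime = 721758 * 29 = 20930982 kWh
LCOE = 5199612 / 20930982
LCOE = 0.2484 $/kWh

0.2484


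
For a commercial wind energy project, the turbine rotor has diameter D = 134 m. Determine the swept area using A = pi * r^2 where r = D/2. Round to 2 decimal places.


Compute the rotor radius:
  r = D / 2 = 134 / 2 = 67.0 m
Calculate swept area:
  A = pi * r^2 = pi * 67.0^2
  A = 14102.61 m^2

14102.61


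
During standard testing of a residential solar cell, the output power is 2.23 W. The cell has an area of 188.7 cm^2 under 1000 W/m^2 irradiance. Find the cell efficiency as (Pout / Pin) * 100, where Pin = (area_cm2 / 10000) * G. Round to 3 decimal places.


First compute the input power:
  Pin = area_cm2 / 10000 * G = 188.7 / 10000 * 1000 = 18.87 W
Then compute efficiency:
  Efficiency = (Pout / Pin) * 100 = (2.23 / 18.87) * 100
  Efficiency = 11.818%

11.818


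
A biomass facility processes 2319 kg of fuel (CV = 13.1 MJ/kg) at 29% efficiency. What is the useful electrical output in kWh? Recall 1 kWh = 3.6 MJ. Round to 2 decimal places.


Total energy = mass * CV = 2319 * 13.1 = 30378.9 MJ
Useful energy = total * eta = 30378.9 * 0.29 = 8809.88 MJ
Convert to kWh: 8809.88 / 3.6
Useful energy = 2447.19 kWh

2447.19


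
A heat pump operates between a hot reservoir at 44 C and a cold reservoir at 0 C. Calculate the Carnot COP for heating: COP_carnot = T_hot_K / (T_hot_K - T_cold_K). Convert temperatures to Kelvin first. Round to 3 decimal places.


Convert to Kelvin:
  T_hot = 44 + 273.15 = 317.15 K
  T_cold = 0 + 273.15 = 273.15 K
Apply Carnot COP formula:
  COP = T_hot_K / (T_hot_K - T_cold_K) = 317.15 / 44.0
  COP = 7.208

7.208


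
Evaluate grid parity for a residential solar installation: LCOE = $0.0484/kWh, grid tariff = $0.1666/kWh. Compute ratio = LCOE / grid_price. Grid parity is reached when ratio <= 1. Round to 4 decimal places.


Compare LCOE to grid price:
  LCOE = $0.0484/kWh, Grid price = $0.1666/kWh
  Ratio = LCOE / grid_price = 0.0484 / 0.1666 = 0.2905
  Grid parity achieved (ratio <= 1)? yes

0.2905


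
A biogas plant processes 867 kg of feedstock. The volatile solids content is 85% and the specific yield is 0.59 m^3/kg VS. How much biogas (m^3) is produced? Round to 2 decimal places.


Compute volatile solids:
  VS = mass * VS_fraction = 867 * 0.85 = 736.95 kg
Calculate biogas volume:
  Biogas = VS * specific_yield = 736.95 * 0.59
  Biogas = 434.80 m^3

434.80


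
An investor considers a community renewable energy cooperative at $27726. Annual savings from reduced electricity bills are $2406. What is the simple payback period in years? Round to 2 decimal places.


Simple payback period = initial cost / annual savings
Payback = 27726 / 2406
Payback = 11.52 years

11.52


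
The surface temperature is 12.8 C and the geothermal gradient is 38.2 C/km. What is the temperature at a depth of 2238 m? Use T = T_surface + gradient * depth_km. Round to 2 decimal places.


Convert depth to km: 2238 / 1000 = 2.238 km
Temperature increase = gradient * depth_km = 38.2 * 2.238 = 85.49 C
Temperature at depth = T_surface + delta_T = 12.8 + 85.49
T = 98.29 C

98.29


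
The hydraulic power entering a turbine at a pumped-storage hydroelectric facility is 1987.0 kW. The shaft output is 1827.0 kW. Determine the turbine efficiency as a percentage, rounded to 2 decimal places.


Turbine efficiency = (output power / input power) * 100
eta = (1827.0 / 1987.0) * 100
eta = 91.95%

91.95


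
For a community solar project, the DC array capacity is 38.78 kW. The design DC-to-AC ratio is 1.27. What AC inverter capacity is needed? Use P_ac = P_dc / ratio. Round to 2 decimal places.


The inverter AC capacity is determined by the DC/AC ratio.
Given: P_dc = 38.78 kW, DC/AC ratio = 1.27
P_ac = P_dc / ratio = 38.78 / 1.27
P_ac = 30.54 kW

30.54
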